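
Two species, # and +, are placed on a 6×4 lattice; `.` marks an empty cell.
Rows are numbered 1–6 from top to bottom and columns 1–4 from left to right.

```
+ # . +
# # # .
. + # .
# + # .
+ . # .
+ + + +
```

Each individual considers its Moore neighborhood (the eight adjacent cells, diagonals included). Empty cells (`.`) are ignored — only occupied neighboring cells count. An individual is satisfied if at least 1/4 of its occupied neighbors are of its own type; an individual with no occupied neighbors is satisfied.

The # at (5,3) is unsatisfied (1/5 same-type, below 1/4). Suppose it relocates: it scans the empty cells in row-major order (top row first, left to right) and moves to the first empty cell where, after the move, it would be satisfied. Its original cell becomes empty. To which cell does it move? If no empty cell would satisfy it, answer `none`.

Vacating (5,3). Empty cells in order:
  (1,3): 3/4 same-type → satisfied — stop here.

(1,3)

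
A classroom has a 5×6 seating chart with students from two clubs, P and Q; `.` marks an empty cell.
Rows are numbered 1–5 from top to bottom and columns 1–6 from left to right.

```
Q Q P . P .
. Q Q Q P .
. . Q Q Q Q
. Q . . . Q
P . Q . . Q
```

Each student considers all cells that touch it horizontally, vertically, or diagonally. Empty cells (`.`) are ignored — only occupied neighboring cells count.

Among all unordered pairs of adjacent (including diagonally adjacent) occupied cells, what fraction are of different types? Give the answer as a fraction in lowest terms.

10/31

Scan each occupied cell's neighbors to the right and below (and the two forward diagonals) so each pair is counted once.
Row 1: Q(1,1)–Q(1,2)= Q(1,1)–Q(2,2)= Q(1,2)–P(1,3)≠ Q(1,2)–Q(2,2)= Q(1,2)–Q(2,3)= P(1,3)–Q(2,3)≠ P(1,3)–Q(2,4)≠ P(1,3)–Q(2,2)≠ P(1,5)–P(2,5)= P(1,5)–Q(2,4)≠  → 5/10 unlike.
Row 2: Q(2,2)–Q(2,3)= Q(2,2)–Q(3,3)= Q(2,3)–Q(2,4)= Q(2,3)–Q(3,3)= Q(2,3)–Q(3,4)= Q(2,4)–P(2,5)≠ Q(2,4)–Q(3,4)= Q(2,4)–Q(3,5)= Q(2,4)–Q(3,3)= P(2,5)–Q(3,5)≠ P(2,5)–Q(3,6)≠ P(2,5)–Q(3,4)≠  → 4/12 unlike.
Row 3: Q(3,3)–Q(3,4)= Q(3,3)–Q(4,2)= Q(3,4)–Q(3,5)= Q(3,5)–Q(3,6)= Q(3,5)–Q(4,6)= Q(3,6)–Q(4,6)=  → 0/6 unlike.
Row 4: Q(4,2)–Q(5,3)= Q(4,2)–P(5,1)≠ Q(4,6)–Q(5,6)=  → 1/3 unlike.
Total adjacent occupied pairs: 31; unlike-type pairs: 10.
10/31 is already in lowest terms.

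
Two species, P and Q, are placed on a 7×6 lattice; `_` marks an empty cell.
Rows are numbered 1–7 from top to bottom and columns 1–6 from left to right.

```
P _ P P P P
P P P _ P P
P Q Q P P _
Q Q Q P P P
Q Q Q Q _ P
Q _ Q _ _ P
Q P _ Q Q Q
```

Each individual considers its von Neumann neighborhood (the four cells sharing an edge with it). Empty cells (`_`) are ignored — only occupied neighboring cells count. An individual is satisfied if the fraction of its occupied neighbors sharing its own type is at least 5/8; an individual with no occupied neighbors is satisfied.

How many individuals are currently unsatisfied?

(1,1)P 1/1 satisfied
(1,3)P 2/2 satisfied
(1,4)P 2/2 satisfied
(1,5)P 3/3 satisfied
(1,6)P 2/2 satisfied
(2,1)P 3/3 satisfied
(2,2)P 2/3 satisfied
(2,3)P 2/3 satisfied
(2,5)P 3/3 satisfied
(2,6)P 2/2 satisfied
(3,1)P 1/3 not
(3,2)Q 2/4 not
(3,3)Q 2/4 not
(3,4)P 2/3 satisfied
(3,5)P 3/3 satisfied
(4,1)Q 2/3 satisfied
(4,2)Q 4/4 satisfied
(4,3)Q 3/4 satisfied
(4,4)P 2/4 not
(4,5)P 3/3 satisfied
(4,6)P 2/2 satisfied
(5,1)Q 3/3 satisfied
(5,2)Q 3/3 satisfied
(5,3)Q 4/4 satisfied
(5,4)Q 1/2 not
(5,6)P 2/2 satisfied
(6,1)Q 2/2 satisfied
(6,3)Q 1/1 satisfied
(6,6)P 1/2 not
(7,1)Q 1/2 not
(7,2)P 0/1 not
(7,4)Q 1/1 satisfied
(7,5)Q 2/2 satisfied
(7,6)Q 1/2 not
Unsatisfied: (3,1), (3,2), (3,3), (4,4), (5,4), (6,6), (7,1), (7,2), (7,6) — 9 in total.

9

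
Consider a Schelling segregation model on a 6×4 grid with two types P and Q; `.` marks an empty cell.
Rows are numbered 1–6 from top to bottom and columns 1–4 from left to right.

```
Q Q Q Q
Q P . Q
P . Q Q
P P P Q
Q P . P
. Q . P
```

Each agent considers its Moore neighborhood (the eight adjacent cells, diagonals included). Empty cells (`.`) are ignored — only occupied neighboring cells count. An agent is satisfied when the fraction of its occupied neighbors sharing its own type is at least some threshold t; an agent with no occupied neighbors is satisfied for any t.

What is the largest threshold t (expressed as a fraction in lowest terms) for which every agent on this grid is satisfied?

1/6

(1,1)Q 2/3
(1,2)Q 3/4
(1,3)Q 3/4
(1,4)Q 2/2
(2,1)Q 2/4
(2,2)P 1/6
(2,4)Q 4/4
(3,1)P 3/4
(3,3)Q 3/6
(3,4)Q 3/4
(4,1)P 3/4
(4,2)P 4/6
(4,3)P 3/6
(4,4)Q 2/4
(5,1)Q 1/4
(5,2)P 3/5
(5,4)P 2/3
(6,2)Q 1/2
(6,4)P 1/1
The smallest same-type fraction is 1/6 at (2,2), which reduces to 1/6. Any threshold above that leaves this agent unsatisfied.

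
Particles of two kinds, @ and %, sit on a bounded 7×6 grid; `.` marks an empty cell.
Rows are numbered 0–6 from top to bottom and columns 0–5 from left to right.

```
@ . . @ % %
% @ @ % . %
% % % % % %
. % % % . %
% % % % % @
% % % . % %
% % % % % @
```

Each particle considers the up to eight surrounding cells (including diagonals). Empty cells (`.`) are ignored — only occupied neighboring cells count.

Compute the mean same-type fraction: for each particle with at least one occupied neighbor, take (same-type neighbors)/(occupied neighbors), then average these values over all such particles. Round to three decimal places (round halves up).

Row 0: (0,0)@ 1/2 · (0,3)@ 1/3 · (0,4)% 3/4 · (0,5)% 2/2
Row 1: (1,0)% 2/4 · (1,1)@ 2/6 · (1,2)@ 2/6 · (1,3)% 4/6 · (1,5)% 4/4
Row 2: (2,0)% 3/4 · (2,1)% 5/7 · (2,2)% 6/8 · (2,3)% 5/6 · (2,4)% 6/6 · (2,5)% 3/3
Row 3: (3,1)% 7/7 · (3,2)% 8/8 · (3,3)% 7/7 · (3,5)% 3/4
Row 4: (4,0)% 4/4 · (4,1)% 7/7 · (4,2)% 7/7 · (4,3)% 6/6 · (4,4)% 5/6 · (4,5)@ 0/4
Row 5: (5,0)% 5/5 · (5,1)% 8/8 · (5,2)% 7/7 · (5,4)% 5/7 · (5,5)% 3/5
Row 6: (6,0)% 3/3 · (6,1)% 5/5 · (6,2)% 4/4 · (6,3)% 4/4 · (6,4)% 3/4 · (6,5)@ 0/3
Sum over 36 particles: 1/2 + 1/3 + 3/4 + 2/2 + 2/4 + 2/6 + 2/6 + 4/6 + 4/4 + 3/4 + 5/7 + 6/8 + 5/6 + 6/6 + 3/3 + 7/7 + 8/8 + 7/7 + 3/4 + 4/4 + 7/7 + 7/7 + 6/6 + 5/6 + 0/4 + 5/5 + 8/8 + 7/7 + 5/7 + 3/5 + 3/3 + 5/5 + 4/4 + 4/4 + 3/4 + 0/3 = 11807/420; mean = 11807/420 ÷ 36 = 11807/15120 = 0.780886… → 0.781.

0.781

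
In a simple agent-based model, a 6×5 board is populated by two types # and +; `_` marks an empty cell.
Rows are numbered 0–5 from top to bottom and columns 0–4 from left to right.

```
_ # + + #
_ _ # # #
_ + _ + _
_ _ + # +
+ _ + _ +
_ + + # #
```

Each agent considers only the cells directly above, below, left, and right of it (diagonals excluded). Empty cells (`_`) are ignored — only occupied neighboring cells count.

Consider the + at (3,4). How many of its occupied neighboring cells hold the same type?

1

Occupied neighbors of (3,4): (4,4)=+, (3,3)=#.
Same type (+): 1 of 2.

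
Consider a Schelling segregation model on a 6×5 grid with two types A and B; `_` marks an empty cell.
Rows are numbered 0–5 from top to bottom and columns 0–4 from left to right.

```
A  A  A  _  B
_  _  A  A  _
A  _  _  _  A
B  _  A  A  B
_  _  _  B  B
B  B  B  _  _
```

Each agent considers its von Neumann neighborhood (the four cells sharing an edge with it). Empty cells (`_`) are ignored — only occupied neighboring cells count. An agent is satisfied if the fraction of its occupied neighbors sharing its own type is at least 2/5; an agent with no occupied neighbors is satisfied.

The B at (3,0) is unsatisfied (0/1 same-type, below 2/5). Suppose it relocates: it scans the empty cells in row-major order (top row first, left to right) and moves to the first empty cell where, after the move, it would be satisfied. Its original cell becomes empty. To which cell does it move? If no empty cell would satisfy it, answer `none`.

(4,0)

Vacating (3,0). Empty cells in order:
  (0,3): 1/3 same-type → still unsatisfied.
  (1,0): 0/2 same-type → still unsatisfied.
  (1,1): 0/2 same-type → still unsatisfied.
  (1,4): 1/3 same-type → still unsatisfied.
  (2,1): 0/1 same-type → still unsatisfied.
  (2,2): 0/2 same-type → still unsatisfied.
  (2,3): 0/3 same-type → still unsatisfied.
  (3,1): 0/1 same-type → still unsatisfied.
  (4,0): 1/1 same-type → satisfied — stop here.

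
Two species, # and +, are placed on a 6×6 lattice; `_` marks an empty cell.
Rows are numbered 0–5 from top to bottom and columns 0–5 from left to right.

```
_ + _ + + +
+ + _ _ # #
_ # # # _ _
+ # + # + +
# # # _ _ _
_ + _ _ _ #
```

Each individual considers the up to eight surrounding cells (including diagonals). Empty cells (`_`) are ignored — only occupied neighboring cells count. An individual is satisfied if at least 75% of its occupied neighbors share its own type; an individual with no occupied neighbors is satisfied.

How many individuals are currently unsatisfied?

19

(0,1)+ 2/2 satisfied
(0,3)+ 1/2 not
(0,4)+ 2/4 not
(0,5)+ 1/3 not
(1,0)+ 2/3 not
(1,1)+ 2/4 not
(1,4)# 2/5 not
(1,5)# 1/3 not
(2,1)# 2/6 not
(2,2)# 4/6 not
(2,3)# 3/5 not
(3,0)+ 0/4 not
(3,1)# 5/7 not
(3,2)+ 0/7 not
(3,3)# 3/5 not
(3,4)+ 1/3 not
(3,5)+ 1/1 satisfied
(4,0)# 2/4 not
(4,1)# 3/6 not
(4,2)# 3/5 not
(5,1)+ 0/3 not
(5,5)# 0/0 satisfied
Unsatisfied: (0,3), (0,4), (0,5), (1,0), (1,1), (1,4), (1,5), (2,1), (2,2), (2,3), (3,0), (3,1), (3,2), (3,3), (3,4), (4,0), (4,1), (4,2), (5,1) — 19 in total.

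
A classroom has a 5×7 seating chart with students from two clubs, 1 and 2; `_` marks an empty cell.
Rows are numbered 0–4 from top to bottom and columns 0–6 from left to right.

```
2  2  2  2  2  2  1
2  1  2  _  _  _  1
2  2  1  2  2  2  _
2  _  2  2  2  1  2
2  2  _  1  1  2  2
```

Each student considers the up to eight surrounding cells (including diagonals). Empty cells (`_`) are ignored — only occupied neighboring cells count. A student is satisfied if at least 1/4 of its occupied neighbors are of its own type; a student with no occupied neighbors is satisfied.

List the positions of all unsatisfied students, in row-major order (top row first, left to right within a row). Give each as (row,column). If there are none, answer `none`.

(1,1), (2,2), (3,5)

(0,0)2 2/3 ✓
(0,1)2 4/5 ✓
(0,2)2 3/4 ✓
(0,3)2 3/3 ✓
(0,4)2 2/2 ✓
(0,5)2 1/3 ✓
(0,6)1 1/2 ✓
(1,0)2 4/5 ✓
(1,1)1 1/8 ✗
(1,2)2 5/7 ✓
(1,6)1 1/3 ✓
(2,0)2 3/4 ✓
(2,1)2 5/7 ✓
(2,2)1 1/6 ✗
(2,3)2 5/6 ✓
(2,4)2 4/5 ✓
(2,5)2 3/5 ✓
(3,0)2 4/4 ✓
(3,2)2 4/6 ✓
(3,3)2 4/7 ✓
(3,4)2 5/8 ✓
(3,5)1 1/7 ✗
(3,6)2 3/4 ✓
(4,0)2 2/2 ✓
(4,1)2 3/3 ✓
(4,3)1 1/4 ✓
(4,4)1 2/5 ✓
(4,5)2 3/5 ✓
(4,6)2 2/3 ✓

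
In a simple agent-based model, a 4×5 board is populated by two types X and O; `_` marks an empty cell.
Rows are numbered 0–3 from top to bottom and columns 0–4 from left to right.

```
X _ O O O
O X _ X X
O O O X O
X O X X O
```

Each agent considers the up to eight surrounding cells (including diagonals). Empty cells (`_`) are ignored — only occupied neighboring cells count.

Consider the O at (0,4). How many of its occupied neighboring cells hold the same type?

1

Occupied neighbors of (0,4): (0,3)=O, (1,3)=X, (1,4)=X.
Same type (O): 1 of 3.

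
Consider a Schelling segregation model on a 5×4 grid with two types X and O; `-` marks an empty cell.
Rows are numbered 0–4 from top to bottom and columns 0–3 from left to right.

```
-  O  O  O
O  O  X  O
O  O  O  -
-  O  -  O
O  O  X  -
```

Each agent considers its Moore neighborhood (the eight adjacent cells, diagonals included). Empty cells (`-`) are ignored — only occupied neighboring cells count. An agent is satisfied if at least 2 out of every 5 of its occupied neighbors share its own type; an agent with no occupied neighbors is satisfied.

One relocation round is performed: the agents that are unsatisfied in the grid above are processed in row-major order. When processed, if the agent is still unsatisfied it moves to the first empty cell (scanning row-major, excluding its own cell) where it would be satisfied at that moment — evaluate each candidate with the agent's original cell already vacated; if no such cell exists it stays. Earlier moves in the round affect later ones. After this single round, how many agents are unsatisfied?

Initially unsatisfied (in order): (1,2), (4,2).
  (1,2) → (4,3).
  (4,2): no empty cell satisfies it; stays.
Resulting grid:
- O O O
O O - O
O O O -
- O - O
O O X X
Unsatisfied now: (3,3), (4,2).

2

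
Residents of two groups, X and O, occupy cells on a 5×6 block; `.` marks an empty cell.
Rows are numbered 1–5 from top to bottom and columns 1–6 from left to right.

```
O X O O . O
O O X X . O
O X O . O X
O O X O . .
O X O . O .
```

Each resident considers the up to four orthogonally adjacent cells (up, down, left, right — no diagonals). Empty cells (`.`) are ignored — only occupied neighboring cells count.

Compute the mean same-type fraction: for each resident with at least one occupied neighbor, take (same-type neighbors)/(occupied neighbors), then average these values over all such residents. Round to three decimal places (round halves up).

0.330

(1,1)O 1/2
(1,2)X 0/3
(1,3)O 1/3
(1,4)O 1/2
(1,6)O 1/1
(2,1)O 3/3
(2,2)O 1/4
(2,3)X 1/4
(2,4)X 1/2
(2,6)O 1/2
(3,1)O 2/3
(3,2)X 0/4
(3,3)O 0/3
(3,5)O 0/1
(3,6)X 0/2
(4,1)O 3/3
(4,2)O 1/4
(4,3)X 0/4
(4,4)O 0/1
(5,1)O 1/2
(5,2)X 0/3
(5,3)O 0/2
(5,5)O — no occupied neighbors
Sum over 22 residents: 1/2 + 0/3 + 1/3 + 1/2 + 1/1 + 3/3 + 1/4 + 1/4 + 1/2 + 1/2 + 2/3 + 0/4 + 0/3 + 0/1 + 0/2 + 3/3 + 1/4 + 0/4 + 0/1 + 1/2 + 0/3 + 0/2 = 29/4; mean = 29/4 ÷ 22 = 29/88 = 0.329545… → 0.330.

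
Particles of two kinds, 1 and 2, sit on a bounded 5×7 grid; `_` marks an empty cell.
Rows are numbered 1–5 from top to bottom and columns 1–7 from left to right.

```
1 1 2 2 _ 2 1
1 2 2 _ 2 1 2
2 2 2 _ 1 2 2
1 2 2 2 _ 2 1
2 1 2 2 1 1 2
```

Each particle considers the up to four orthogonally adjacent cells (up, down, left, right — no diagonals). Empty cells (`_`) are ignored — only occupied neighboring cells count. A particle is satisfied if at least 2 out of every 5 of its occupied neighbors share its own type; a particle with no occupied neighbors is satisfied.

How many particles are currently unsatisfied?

Row 1: (1,1)1 2/2 ok · (1,2)1 1/3 unhappy · (1,3)2 2/3 ok · (1,4)2 1/1 ok · (1,6)2 0/2 unhappy · (1,7)1 0/2 unhappy
Row 2: (2,1)1 1/3 unhappy · (2,2)2 2/4 ok · (2,3)2 3/3 ok · (2,5)2 0/2 unhappy · (2,6)1 0/4 unhappy · (2,7)2 1/3 unhappy
Row 3: (3,1)2 1/3 unhappy · (3,2)2 4/4 ok · (3,3)2 3/3 ok · (3,5)1 0/2 unhappy · (3,6)2 2/4 ok · (3,7)2 2/3 ok
Row 4: (4,1)1 0/3 unhappy · (4,2)2 2/4 ok · (4,3)2 4/4 ok · (4,4)2 2/2 ok · (4,6)2 1/3 unhappy · (4,7)1 0/3 unhappy
Row 5: (5,1)2 0/2 unhappy · (5,2)1 0/3 unhappy · (5,3)2 2/3 ok · (5,4)2 2/3 ok · (5,5)1 1/2 ok · (5,6)1 1/3 unhappy · (5,7)2 0/2 unhappy
Unsatisfied: (1,2), (1,6), (1,7), (2,1), (2,5), (2,6), (2,7), (3,1), (3,5), (4,1), (4,6), (4,7), (5,1), (5,2), (5,6), (5,7) — 16 in total.

16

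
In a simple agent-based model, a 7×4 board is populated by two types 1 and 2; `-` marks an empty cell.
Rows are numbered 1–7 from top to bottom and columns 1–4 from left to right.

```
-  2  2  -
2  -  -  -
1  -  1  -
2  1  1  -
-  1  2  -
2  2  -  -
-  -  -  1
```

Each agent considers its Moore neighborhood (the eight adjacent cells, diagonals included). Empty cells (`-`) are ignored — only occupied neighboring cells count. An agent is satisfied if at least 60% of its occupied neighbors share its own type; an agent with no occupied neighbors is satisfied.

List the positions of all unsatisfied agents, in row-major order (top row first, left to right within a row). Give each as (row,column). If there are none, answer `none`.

(2,1), (3,1), (4,1), (5,2), (5,3), (6,1)

(1,2)2 2/2 ✓
(1,3)2 1/1 ✓
(2,1)2 1/2 ✗
(3,1)1 1/3 ✗
(3,3)1 2/2 ✓
(4,1)2 0/3 ✗
(4,2)1 4/6 ✓
(4,3)1 3/4 ✓
(5,2)1 2/6 ✗
(5,3)2 1/4 ✗
(6,1)2 1/2 ✗
(6,2)2 2/3 ✓
(7,4)1 0/0 ✓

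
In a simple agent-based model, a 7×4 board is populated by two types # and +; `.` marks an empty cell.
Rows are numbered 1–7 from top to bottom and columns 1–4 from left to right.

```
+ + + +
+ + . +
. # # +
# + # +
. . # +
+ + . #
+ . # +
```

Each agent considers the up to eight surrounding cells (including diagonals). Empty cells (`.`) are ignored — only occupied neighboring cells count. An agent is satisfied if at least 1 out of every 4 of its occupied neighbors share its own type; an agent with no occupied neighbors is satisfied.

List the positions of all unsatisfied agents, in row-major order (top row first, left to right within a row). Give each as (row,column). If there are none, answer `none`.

(4,2), (7,4)

Row 1: (1,1)+ 3/3 satisfied · (1,2)+ 4/4 satisfied · (1,3)+ 4/4 satisfied · (1,4)+ 2/2 satisfied
Row 2: (2,1)+ 3/4 satisfied · (2,2)+ 4/6 satisfied · (2,4)+ 3/4 satisfied
Row 3: (3,2)# 3/6 satisfied · (3,3)# 2/7 satisfied · (3,4)+ 2/4 satisfied
Row 4: (4,1)# 1/2 satisfied · (4,2)+ 0/5 not · (4,3)# 3/7 satisfied · (4,4)+ 2/5 satisfied
Row 5: (5,3)# 2/6 satisfied · (5,4)+ 1/4 satisfied
Row 6: (6,1)+ 2/2 satisfied · (6,2)+ 2/4 satisfied · (6,4)# 2/4 satisfied
Row 7: (7,1)+ 2/2 satisfied · (7,3)# 1/3 satisfied · (7,4)+ 0/2 not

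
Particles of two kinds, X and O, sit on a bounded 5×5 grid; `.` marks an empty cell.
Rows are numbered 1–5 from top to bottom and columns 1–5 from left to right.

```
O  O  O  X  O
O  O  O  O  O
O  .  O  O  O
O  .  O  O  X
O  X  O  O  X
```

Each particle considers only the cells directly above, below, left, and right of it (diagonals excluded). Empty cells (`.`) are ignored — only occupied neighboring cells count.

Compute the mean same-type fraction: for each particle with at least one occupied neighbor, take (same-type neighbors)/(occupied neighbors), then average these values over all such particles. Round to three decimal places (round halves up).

0.739

Row 1: (1,1)O 2/2 · (1,2)O 3/3 · (1,3)O 2/3 · (1,4)X 0/3 · (1,5)O 1/2
Row 2: (2,1)O 3/3 · (2,2)O 3/3 · (2,3)O 4/4 · (2,4)O 3/4 · (2,5)O 3/3
Row 3: (3,1)O 2/2 · (3,3)O 3/3 · (3,4)O 4/4 · (3,5)O 2/3
Row 4: (4,1)O 2/2 · (4,3)O 3/3 · (4,4)O 3/4 · (4,5)X 1/3
Row 5: (5,1)O 1/2 · (5,2)X 0/2 · (5,3)O 2/3 · (5,4)O 2/3 · (5,5)X 1/2
Sum over 23 particles: 2/2 + 3/3 + 2/3 + 0/3 + 1/2 + 3/3 + 3/3 + 4/4 + 3/4 + 3/3 + 2/2 + 3/3 + 4/4 + 2/3 + 2/2 + 3/3 + 3/4 + 1/3 + 1/2 + 0/2 + 2/3 + 2/3 + 1/2 = 17; mean = 17 ÷ 23 = 17/23 = 0.739130… → 0.739.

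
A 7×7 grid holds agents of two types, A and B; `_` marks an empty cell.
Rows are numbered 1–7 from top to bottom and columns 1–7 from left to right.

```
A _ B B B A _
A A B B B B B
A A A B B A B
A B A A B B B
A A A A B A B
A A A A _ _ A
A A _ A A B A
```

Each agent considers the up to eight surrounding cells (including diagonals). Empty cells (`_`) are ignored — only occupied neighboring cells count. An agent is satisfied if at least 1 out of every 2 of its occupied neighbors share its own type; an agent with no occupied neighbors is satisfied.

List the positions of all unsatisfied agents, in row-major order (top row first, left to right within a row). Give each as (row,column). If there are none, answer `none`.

(1,1)A 2/2 ok
(1,3)B 3/4 ok
(1,4)B 5/5 ok
(1,5)B 4/5 ok
(1,6)A 0/4 unhappy
(2,1)A 4/4 ok
(2,2)A 5/7 ok
(2,3)B 4/7 ok
(2,4)B 7/8 ok
(2,5)B 6/8 ok
(2,6)B 5/7 ok
(2,7)B 2/4 ok
(3,1)A 4/5 ok
(3,2)A 6/8 ok
(3,3)A 4/8 ok
(3,4)B 5/8 ok
(3,5)B 6/8 ok
(3,6)A 0/8 unhappy
(3,7)B 4/5 ok
(4,1)A 4/5 ok
(4,2)B 0/8 unhappy
(4,3)A 6/8 ok
(4,4)A 4/8 ok
(4,5)B 4/8 ok
(4,6)B 6/8 ok
(4,7)B 3/5 ok
(5,1)A 4/5 ok
(5,2)A 7/8 ok
(5,3)A 7/8 ok
(5,4)A 5/7 ok
(5,5)B 2/6 unhappy
(5,6)A 1/6 unhappy
(5,7)B 2/4 ok
(6,1)A 5/5 ok
(6,2)A 7/7 ok
(6,3)A 7/7 ok
(6,4)A 5/6 ok
(6,7)A 2/4 ok
(7,1)A 3/3 ok
(7,2)A 4/4 ok
(7,4)A 3/3 ok
(7,5)A 2/3 ok
(7,6)B 0/3 unhappy
(7,7)A 1/2 ok

(1,6), (3,6), (4,2), (5,5), (5,6), (7,6)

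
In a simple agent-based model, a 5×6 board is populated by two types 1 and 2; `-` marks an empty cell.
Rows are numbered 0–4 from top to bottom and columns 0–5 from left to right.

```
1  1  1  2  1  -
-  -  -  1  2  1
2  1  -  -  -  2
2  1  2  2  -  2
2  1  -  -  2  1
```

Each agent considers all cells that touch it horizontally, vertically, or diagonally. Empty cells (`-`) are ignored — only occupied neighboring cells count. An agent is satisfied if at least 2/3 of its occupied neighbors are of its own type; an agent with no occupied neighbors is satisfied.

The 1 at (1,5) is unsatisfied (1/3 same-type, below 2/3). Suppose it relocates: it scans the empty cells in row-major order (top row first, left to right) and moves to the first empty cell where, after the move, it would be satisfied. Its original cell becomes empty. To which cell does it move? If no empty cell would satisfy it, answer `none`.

Vacating (1,5). Empty cells in order:
  (0,5): 1/2 same-type → still unsatisfied.
  (1,0): 3/4 same-type → satisfied — stop here.

(1,0)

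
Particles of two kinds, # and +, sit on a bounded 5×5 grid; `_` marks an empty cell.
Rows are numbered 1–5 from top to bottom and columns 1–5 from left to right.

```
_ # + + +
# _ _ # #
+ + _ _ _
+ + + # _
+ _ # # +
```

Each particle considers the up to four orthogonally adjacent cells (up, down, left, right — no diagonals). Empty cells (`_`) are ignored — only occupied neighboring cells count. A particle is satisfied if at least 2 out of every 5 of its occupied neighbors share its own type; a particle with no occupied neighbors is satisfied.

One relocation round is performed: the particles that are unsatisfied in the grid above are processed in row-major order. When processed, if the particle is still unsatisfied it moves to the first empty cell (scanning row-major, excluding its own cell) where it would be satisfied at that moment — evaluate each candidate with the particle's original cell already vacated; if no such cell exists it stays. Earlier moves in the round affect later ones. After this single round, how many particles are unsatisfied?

Initially unsatisfied (in order): (1,2), (2,1), (4,3), (5,5).
  (1,2) → (1,1).
  (2,1): now satisfied by earlier moves; stays.
  (4,3) → (1,2).
  (5,5) → (2,2).
Resulting grid:
# + + + +
# + _ # #
+ + _ _ _
+ + _ # _
+ _ # # _
Unsatisfied now: (2,1).

1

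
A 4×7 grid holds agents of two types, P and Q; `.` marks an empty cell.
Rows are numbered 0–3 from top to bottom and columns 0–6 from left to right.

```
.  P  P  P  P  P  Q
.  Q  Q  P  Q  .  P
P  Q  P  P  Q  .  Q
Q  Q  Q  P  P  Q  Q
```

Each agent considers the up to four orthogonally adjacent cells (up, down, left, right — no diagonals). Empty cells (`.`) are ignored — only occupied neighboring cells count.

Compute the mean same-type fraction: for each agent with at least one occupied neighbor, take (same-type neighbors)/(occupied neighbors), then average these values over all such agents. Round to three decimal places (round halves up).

(0,1)P 1/2
(0,2)P 2/3
(0,3)P 3/3
(0,4)P 2/3
(0,5)P 1/2
(0,6)Q 0/2
(1,1)Q 2/3
(1,2)Q 1/4
(1,3)P 2/4
(1,4)Q 1/3
(1,6)P 0/2
(2,0)P 0/2
(2,1)Q 2/4
(2,2)P 1/4
(2,3)P 3/4
(2,4)Q 1/3
(2,6)Q 1/2
(3,0)Q 1/2
(3,1)Q 3/3
(3,2)Q 1/3
(3,3)P 2/3
(3,4)P 1/3
(3,5)Q 1/2
(3,6)Q 2/2
Sum over 24 agents: 1/2 + 2/3 + 3/3 + 2/3 + 1/2 + 0/2 + 2/3 + 1/4 + 2/4 + 1/3 + 0/2 + 0/2 + 2/4 + 1/4 + 3/4 + 1/3 + 1/2 + 1/2 + 3/3 + 1/3 + 2/3 + 1/3 + 1/2 + 2/2 = 47/4; mean = 47/4 ÷ 24 = 47/96 = 0.489583… → 0.490.

0.490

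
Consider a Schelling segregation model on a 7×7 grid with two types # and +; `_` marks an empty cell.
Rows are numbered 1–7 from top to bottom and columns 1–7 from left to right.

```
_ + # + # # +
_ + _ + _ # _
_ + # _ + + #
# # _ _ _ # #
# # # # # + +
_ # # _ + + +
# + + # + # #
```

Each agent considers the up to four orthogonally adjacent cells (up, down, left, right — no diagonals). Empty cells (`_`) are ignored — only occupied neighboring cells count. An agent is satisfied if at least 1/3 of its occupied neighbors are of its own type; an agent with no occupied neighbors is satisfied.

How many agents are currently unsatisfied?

Row 1: (1,2)+ 1/2 ok · (1,3)# 0/2 unhappy · (1,4)+ 1/3 ok · (1,5)# 1/2 ok · (1,6)# 2/3 ok · (1,7)+ 0/1 unhappy
Row 2: (2,2)+ 2/2 ok · (2,4)+ 1/1 ok · (2,6)# 1/2 ok
Row 3: (3,2)+ 1/3 ok · (3,3)# 0/1 unhappy · (3,5)+ 1/1 ok · (3,6)+ 1/4 unhappy · (3,7)# 1/2 ok
Row 4: (4,1)# 2/2 ok · (4,2)# 2/3 ok · (4,6)# 1/3 ok · (4,7)# 2/3 ok
Row 5: (5,1)# 2/2 ok · (5,2)# 4/4 ok · (5,3)# 3/3 ok · (5,4)# 2/2 ok · (5,5)# 1/3 ok · (5,6)+ 2/4 ok · (5,7)+ 2/3 ok
Row 6: (6,2)# 2/3 ok · (6,3)# 2/3 ok · (6,5)+ 2/3 ok · (6,6)+ 3/4 ok · (6,7)+ 2/3 ok
Row 7: (7,1)# 0/1 unhappy · (7,2)+ 1/3 ok · (7,3)+ 1/3 ok · (7,4)# 0/2 unhappy · (7,5)+ 1/3 ok · (7,6)# 1/3 ok · (7,7)# 1/2 ok
Unsatisfied: (1,3), (1,7), (3,3), (3,6), (7,1), (7,4) — 6 in total.

6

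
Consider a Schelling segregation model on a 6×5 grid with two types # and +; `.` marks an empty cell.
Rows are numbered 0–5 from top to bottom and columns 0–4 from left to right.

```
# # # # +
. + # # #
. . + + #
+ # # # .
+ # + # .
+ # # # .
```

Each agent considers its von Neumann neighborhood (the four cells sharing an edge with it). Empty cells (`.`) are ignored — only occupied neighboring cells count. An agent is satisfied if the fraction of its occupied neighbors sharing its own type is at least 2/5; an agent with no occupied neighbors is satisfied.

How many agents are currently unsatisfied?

Row 0: (0,0)# 1/1 satisfied · (0,1)# 2/3 satisfied · (0,2)# 3/3 satisfied · (0,3)# 2/3 satisfied · (0,4)+ 0/2 not
Row 1: (1,1)+ 0/2 not · (1,2)# 2/4 satisfied · (1,3)# 3/4 satisfied · (1,4)# 2/3 satisfied
Row 2: (2,2)+ 1/3 not · (2,3)+ 1/4 not · (2,4)# 1/2 satisfied
Row 3: (3,0)+ 1/2 satisfied · (3,1)# 2/3 satisfied · (3,2)# 2/4 satisfied · (3,3)# 2/3 satisfied
Row 4: (4,0)+ 2/3 satisfied · (4,1)# 2/4 satisfied · (4,2)+ 0/4 not · (4,3)# 2/3 satisfied
Row 5: (5,0)+ 1/2 satisfied · (5,1)# 2/3 satisfied · (5,2)# 2/3 satisfied · (5,3)# 2/2 satisfied
Unsatisfied: (0,4), (1,1), (2,2), (2,3), (4,2) — 5 in total.

5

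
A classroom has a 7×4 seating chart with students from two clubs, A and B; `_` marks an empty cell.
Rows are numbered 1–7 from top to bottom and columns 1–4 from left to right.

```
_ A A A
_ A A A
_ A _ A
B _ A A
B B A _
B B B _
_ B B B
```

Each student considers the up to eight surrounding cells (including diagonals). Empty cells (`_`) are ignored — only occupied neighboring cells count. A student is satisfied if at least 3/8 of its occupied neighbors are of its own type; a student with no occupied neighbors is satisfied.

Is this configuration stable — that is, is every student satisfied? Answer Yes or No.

Row 1: (1,2)A 3/3 satisfied · (1,3)A 5/5 satisfied · (1,4)A 3/3 satisfied
Row 2: (2,2)A 4/4 satisfied · (2,3)A 7/7 satisfied · (2,4)A 4/4 satisfied
Row 3: (3,2)A 3/4 satisfied · (3,4)A 4/4 satisfied
Row 4: (4,1)B 2/3 satisfied · (4,3)A 4/5 satisfied · (4,4)A 3/3 satisfied
Row 5: (5,1)B 4/4 satisfied · (5,2)B 5/7 satisfied · (5,3)A 2/5 satisfied
Row 6: (6,1)B 4/4 satisfied · (6,2)B 6/7 satisfied · (6,3)B 5/6 satisfied
Row 7: (7,2)B 4/4 satisfied · (7,3)B 4/4 satisfied · (7,4)B 2/2 satisfied
All meet the threshold, so the configuration is stable.

Yes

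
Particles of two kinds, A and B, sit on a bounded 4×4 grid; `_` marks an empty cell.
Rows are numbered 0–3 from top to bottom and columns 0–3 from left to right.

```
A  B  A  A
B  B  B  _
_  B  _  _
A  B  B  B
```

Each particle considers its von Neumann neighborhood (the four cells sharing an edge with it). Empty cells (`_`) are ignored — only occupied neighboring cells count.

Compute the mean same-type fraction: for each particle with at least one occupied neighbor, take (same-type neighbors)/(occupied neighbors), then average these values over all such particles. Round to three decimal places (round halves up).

0.611

Row 0: (0,0)A 0/2 · (0,1)B 1/3 · (0,2)A 1/3 · (0,3)A 1/1
Row 1: (1,0)B 1/2 · (1,1)B 4/4 · (1,2)B 1/2
Row 2: (2,1)B 2/2
Row 3: (3,0)A 0/1 · (3,1)B 2/3 · (3,2)B 2/2 · (3,3)B 1/1
Sum over 12 particles: 0/2 + 1/3 + 1/3 + 1/1 + 1/2 + 4/4 + 1/2 + 2/2 + 0/1 + 2/3 + 2/2 + 1/1 = 22/3; mean = 22/3 ÷ 12 = 11/18 = 0.611111… → 0.611.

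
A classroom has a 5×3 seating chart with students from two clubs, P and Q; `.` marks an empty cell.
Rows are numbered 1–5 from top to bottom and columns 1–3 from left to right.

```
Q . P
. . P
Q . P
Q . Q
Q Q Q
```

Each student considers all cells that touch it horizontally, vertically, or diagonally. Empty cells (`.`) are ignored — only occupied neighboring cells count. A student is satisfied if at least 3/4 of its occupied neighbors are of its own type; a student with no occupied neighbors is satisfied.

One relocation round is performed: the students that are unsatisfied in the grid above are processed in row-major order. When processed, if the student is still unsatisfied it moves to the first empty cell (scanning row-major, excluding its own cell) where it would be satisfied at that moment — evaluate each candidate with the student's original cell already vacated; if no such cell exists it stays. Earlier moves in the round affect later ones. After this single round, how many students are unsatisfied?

0

Initially unsatisfied (in order): (3,3), (4,3).
  (3,3): no empty cell satisfies it; stays.
  (4,3) → (2,1).
Resulting grid:
Q . P
Q . P
Q . P
Q . .
Q Q Q
All satisfied now.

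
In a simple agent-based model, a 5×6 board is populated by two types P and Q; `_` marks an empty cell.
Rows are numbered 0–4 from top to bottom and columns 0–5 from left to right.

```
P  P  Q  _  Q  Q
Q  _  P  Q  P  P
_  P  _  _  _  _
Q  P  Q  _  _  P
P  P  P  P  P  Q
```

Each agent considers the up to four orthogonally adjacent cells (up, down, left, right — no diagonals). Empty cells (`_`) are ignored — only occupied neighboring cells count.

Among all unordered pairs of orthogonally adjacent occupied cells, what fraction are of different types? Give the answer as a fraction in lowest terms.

Scan each occupied cell's neighbors to the right and below so each pair is counted once.
From row 0: 5 unlike of 7 pairs (running 5/7).
From row 1: 2 unlike of 3 pairs (running 7/10).
From row 2: 0 unlike of 1 pairs (running 7/11).
From row 3: 5 unlike of 6 pairs (running 12/17).
From row 4: 1 unlike of 5 pairs (running 13/22).
Total adjacent occupied pairs: 22; unlike-type pairs: 13.
13/22 is already in lowest terms.

13/22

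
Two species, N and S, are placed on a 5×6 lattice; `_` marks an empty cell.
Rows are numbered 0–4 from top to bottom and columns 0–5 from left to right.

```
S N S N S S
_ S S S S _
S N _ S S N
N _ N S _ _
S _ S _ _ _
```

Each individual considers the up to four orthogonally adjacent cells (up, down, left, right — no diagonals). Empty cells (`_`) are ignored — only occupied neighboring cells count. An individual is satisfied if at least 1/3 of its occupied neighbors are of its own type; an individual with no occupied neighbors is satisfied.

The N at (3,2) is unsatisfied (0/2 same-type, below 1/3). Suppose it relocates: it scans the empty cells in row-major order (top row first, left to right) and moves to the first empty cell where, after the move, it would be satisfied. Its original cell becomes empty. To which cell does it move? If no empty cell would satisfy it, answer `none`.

(1,5)

Vacating (3,2). Empty cells in order:
  (1,0): 0/3 same-type → still unsatisfied.
  (1,5): 1/3 same-type → satisfied — stop here.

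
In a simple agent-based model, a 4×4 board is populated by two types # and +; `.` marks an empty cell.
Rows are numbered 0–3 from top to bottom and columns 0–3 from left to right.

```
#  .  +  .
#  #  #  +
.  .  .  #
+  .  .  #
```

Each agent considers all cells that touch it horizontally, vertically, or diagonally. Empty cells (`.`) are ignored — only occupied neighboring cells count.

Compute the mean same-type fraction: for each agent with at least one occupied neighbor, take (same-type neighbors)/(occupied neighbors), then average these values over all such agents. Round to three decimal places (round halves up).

0.698

(0,0)# 2/2
(0,2)+ 1/3
(1,0)# 2/2
(1,1)# 3/4
(1,2)# 2/4
(1,3)+ 1/3
(2,3)# 2/3
(3,0)+ — no occupied neighbors
(3,3)# 1/1
Sum over 8 agents: 2/2 + 1/3 + 2/2 + 3/4 + 2/4 + 1/3 + 2/3 + 1/1 = 67/12; mean = 67/12 ÷ 8 = 67/96 = 0.697916… → 0.698.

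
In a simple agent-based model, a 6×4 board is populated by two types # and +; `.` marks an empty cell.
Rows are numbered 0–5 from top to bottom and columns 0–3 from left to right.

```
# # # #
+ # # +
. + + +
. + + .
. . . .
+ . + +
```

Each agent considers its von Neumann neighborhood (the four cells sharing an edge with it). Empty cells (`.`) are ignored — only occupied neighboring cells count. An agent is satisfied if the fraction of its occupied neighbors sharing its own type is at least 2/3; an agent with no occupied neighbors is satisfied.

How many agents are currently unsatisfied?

Row 0: (0,0)# 1/2 unhappy · (0,1)# 3/3 ok · (0,2)# 3/3 ok · (0,3)# 1/2 unhappy
Row 1: (1,0)+ 0/2 unhappy · (1,1)# 2/4 unhappy · (1,2)# 2/4 unhappy · (1,3)+ 1/3 unhappy
Row 2: (2,1)+ 2/3 ok · (2,2)+ 3/4 ok · (2,3)+ 2/2 ok
Row 3: (3,1)+ 2/2 ok · (3,2)+ 2/2 ok
Row 5: (5,0)+ 0/0 ok · (5,2)+ 1/1 ok · (5,3)+ 1/1 ok
Unsatisfied: (0,0), (0,3), (1,0), (1,1), (1,2), (1,3) — 6 in total.

6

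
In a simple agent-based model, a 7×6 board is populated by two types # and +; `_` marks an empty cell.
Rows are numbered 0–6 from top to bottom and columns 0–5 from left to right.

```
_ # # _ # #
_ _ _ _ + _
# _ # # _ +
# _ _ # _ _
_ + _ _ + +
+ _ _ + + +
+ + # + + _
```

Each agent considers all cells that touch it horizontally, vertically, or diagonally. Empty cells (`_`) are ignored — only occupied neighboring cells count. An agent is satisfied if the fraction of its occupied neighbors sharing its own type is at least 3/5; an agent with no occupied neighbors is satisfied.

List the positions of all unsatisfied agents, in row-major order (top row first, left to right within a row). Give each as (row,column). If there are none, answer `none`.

(0,4), (0,5), (1,4), (3,0), (4,1), (6,2)

(0,1)# 1/1 satisfied
(0,2)# 1/1 satisfied
(0,4)# 1/2 not
(0,5)# 1/2 not
(1,4)+ 1/4 not
(2,0)# 1/1 satisfied
(2,2)# 2/2 satisfied
(2,3)# 2/3 satisfied
(2,5)+ 1/1 satisfied
(3,0)# 1/2 not
(3,3)# 2/3 satisfied
(4,1)+ 1/2 not
(4,4)+ 4/5 satisfied
(4,5)+ 3/3 satisfied
(5,0)+ 3/3 satisfied
(5,3)+ 4/5 satisfied
(5,4)+ 6/6 satisfied
(5,5)+ 4/4 satisfied
(6,0)+ 2/2 satisfied
(6,1)+ 2/3 satisfied
(6,2)# 0/3 not
(6,3)+ 3/4 satisfied
(6,4)+ 4/4 satisfied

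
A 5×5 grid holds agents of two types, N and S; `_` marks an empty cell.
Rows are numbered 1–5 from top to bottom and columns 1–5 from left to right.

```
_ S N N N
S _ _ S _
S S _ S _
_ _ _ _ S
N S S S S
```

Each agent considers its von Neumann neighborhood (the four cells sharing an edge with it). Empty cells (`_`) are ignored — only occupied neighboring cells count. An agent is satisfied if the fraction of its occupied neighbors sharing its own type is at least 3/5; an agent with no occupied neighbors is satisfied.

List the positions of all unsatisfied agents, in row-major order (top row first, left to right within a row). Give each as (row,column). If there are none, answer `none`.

Row 1: (1,2)S 0/1 unhappy · (1,3)N 1/2 unhappy · (1,4)N 2/3 ok · (1,5)N 1/1 ok
Row 2: (2,1)S 1/1 ok · (2,4)S 1/2 unhappy
Row 3: (3,1)S 2/2 ok · (3,2)S 1/1 ok · (3,4)S 1/1 ok
Row 4: (4,5)S 1/1 ok
Row 5: (5,1)N 0/1 unhappy · (5,2)S 1/2 unhappy · (5,3)S 2/2 ok · (5,4)S 2/2 ok · (5,5)S 2/2 ok

(1,2), (1,3), (2,4), (5,1), (5,2)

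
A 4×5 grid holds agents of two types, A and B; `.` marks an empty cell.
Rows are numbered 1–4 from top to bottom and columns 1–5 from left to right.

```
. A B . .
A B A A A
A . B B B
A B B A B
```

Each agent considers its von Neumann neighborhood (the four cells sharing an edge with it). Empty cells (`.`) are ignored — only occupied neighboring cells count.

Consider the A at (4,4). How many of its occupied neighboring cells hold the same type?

0

Occupied neighbors of (4,4): (3,4)=B, (4,3)=B, (4,5)=B.
Same type (A): 0 of 3.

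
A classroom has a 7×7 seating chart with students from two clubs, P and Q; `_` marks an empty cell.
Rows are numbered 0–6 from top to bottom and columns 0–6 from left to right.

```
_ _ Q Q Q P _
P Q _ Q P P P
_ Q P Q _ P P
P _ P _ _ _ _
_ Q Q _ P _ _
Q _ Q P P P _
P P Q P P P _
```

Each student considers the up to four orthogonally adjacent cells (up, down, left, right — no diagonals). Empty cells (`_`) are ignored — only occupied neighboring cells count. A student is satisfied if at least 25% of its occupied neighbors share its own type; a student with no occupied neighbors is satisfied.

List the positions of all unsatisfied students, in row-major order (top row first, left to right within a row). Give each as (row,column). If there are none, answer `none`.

Row 0: (0,2)Q 1/1 ok · (0,3)Q 3/3 ok · (0,4)Q 1/3 ok · (0,5)P 1/2 ok
Row 1: (1,0)P 0/1 unhappy · (1,1)Q 1/2 ok · (1,3)Q 2/3 ok · (1,4)P 1/3 ok · (1,5)P 4/4 ok · (1,6)P 2/2 ok
Row 2: (2,1)Q 1/2 ok · (2,2)P 1/3 ok · (2,3)Q 1/2 ok · (2,5)P 2/2 ok · (2,6)P 2/2 ok
Row 3: (3,0)P 0/0 ok · (3,2)P 1/2 ok
Row 4: (4,1)Q 1/1 ok · (4,2)Q 2/3 ok · (4,4)P 1/1 ok
Row 5: (5,0)Q 0/1 unhappy · (5,2)Q 2/3 ok · (5,3)P 2/3 ok · (5,4)P 4/4 ok · (5,5)P 2/2 ok
Row 6: (6,0)P 1/2 ok · (6,1)P 1/2 ok · (6,2)Q 1/3 ok · (6,3)P 2/3 ok · (6,4)P 3/3 ok · (6,5)P 2/2 ok

(1,0), (5,0)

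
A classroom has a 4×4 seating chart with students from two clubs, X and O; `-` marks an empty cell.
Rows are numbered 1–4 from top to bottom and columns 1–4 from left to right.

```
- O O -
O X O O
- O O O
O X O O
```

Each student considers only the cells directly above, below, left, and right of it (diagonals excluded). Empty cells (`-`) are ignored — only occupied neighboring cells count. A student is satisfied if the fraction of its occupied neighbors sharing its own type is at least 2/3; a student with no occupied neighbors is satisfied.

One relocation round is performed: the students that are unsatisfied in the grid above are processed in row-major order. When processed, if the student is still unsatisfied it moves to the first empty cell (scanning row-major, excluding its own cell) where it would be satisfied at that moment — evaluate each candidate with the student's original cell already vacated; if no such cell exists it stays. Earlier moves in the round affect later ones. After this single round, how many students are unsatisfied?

2

Initially unsatisfied (in order): (1,2), (2,1), (2,2), (3,2), (4,1), (4,2).
  (1,2) → (1,1).
  (2,1) → (1,2).
  (2,2): no empty cell satisfies it; stays.
  (3,2) → (1,4).
  (4,1) → (3,1).
  (4,2): no empty cell satisfies it; stays.
Resulting grid:
O O O O
- X O O
O - O O
- X O O
Unsatisfied now: (2,2), (4,2).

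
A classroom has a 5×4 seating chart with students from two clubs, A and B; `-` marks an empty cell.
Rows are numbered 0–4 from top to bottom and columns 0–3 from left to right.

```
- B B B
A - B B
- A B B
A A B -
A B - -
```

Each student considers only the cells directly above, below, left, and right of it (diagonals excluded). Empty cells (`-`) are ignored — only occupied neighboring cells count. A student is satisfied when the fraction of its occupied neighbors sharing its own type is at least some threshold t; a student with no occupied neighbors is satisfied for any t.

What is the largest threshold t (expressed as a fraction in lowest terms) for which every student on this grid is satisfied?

Row 0: (0,1)B 1/1 · (0,2)B 3/3 · (0,3)B 2/2
Row 1: (1,0)A — no occupied neighbors · (1,2)B 3/3 · (1,3)B 3/3
Row 2: (2,1)A 1/2 · (2,2)B 3/4 · (2,3)B 2/2
Row 3: (3,0)A 2/2 · (3,1)A 2/4 · (3,2)B 1/2
Row 4: (4,0)A 1/2 · (4,1)B 0/2
The smallest same-type fraction is 0/2 at (4,1), which reduces to 0/1. Any threshold above that leaves this student unsatisfied.

0/1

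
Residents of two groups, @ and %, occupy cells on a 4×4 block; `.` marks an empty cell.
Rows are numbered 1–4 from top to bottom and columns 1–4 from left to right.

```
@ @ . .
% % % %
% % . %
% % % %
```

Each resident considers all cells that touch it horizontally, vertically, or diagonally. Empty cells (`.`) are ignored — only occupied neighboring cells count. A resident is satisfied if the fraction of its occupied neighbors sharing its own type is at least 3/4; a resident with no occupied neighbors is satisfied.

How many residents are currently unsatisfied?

4

Row 1: (1,1)@ 1/3 unhappy · (1,2)@ 1/4 unhappy
Row 2: (2,1)% 3/5 unhappy · (2,2)% 4/6 unhappy · (2,3)% 4/5 ok · (2,4)% 2/2 ok
Row 3: (3,1)% 5/5 ok · (3,2)% 7/7 ok · (3,4)% 4/4 ok
Row 4: (4,1)% 3/3 ok · (4,2)% 4/4 ok · (4,3)% 4/4 ok · (4,4)% 2/2 ok
Unsatisfied: (1,1), (1,2), (2,1), (2,2) — 4 in total.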